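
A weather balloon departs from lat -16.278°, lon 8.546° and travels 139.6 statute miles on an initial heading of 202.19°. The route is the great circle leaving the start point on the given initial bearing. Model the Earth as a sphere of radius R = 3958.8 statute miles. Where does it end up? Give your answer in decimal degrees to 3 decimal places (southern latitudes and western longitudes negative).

latitude -18.147°, longitude 7.743°

The arc subtends δ = 139.6/3958.8 = 0.035263 rad at the centre.
Start latitude φ₁ = -0.284105 rad; initial bearing θ = 3.528881 rad.
Destination latitude: φ₂ = arcsin( sin φ₁ cos δ + cos φ₁ sin δ cos θ ) = arcsin(-0.311460) = -18.147°.
For the longitude increment, Δλ = atan2( sin θ sin δ cos φ₁, cos δ − sin φ₁ sin φ₂ ) = atan2(-0.012782, 0.912077) = -0.803°.
λ₂ = λ₁ + Δλ = 7.743°.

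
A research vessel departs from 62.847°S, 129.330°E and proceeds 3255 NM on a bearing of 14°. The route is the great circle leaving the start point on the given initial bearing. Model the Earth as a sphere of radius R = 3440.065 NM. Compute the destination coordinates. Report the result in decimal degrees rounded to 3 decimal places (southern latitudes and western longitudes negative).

latitude -9.271°, longitude 140.799°

δ = 3255/3440.065 = 0.946203 rad (54.2134°).
Converting: φ₁ = -1.096887 rad, θ = 0.244346 rad.
sin φ₂ = sin φ₁ cos δ + cos φ₁ sin δ cos θ = (-0.889791)(0.584767) + (0.456368)(0.811201)(0.970296) = -0.161111
φ₂ = asin(-0.161111) = -0.161816 rad = -9.271°.
Δλ = atan2( sin θ sin δ cos φ₁ , cos δ − sin φ₁ sin φ₂ ) = atan2(0.089561, 0.441412) = 0.200179 rad = 11.469°.
λ₂ = 129.330° + 11.469° = 140.799°.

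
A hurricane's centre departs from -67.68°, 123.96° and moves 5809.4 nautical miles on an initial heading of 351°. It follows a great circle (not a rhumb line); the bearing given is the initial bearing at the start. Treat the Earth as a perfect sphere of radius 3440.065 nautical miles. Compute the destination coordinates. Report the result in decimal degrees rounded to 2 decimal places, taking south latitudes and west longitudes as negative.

latitude 28.77°, longitude 113.75°

The arc subtends δ = 5809.4/3440.065 = 1.688747 rad at the centre.
Start latitude φ₁ = -1.181239 rad; initial bearing θ = 6.126106 rad.
sin φ₂ = sin φ₁ cos δ + cos φ₁ sin δ cos θ = (-0.925077)(-0.117678) + (0.379779)(0.993052)(0.987688) = 0.481358
φ₂ = asin(0.481358) = 0.502203 rad = 28.77°.
Δλ = atan2( sin θ sin δ cos φ₁ , cos δ − sin φ₁ sin φ₂ ) = atan2(-0.058998, 0.327616) = -0.178173 rad = -10.21°.
Hence λ₂ = 123.96° + -10.21° = 113.75°.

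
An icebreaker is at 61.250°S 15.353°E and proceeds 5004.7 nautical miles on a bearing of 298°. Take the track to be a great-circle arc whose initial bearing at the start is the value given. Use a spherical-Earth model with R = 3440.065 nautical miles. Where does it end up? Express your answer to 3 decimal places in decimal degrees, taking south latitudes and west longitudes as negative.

Angular distance δ = d/R = 5004.7 / 3440.065 = 1.454827 rad.
Start latitude φ₁ = -1.069014 rad; initial bearing θ = 5.201081 rad.
sin φ₂ = sin φ₁ cos δ + cos φ₁ sin δ cos θ = (-0.876727)(0.115709) + (0.480989)(0.993283)(0.469472) = 0.122848
φ₂ = asin(0.122848) = 0.123159 rad = 7.057°.
Then Δλ = atan2(-0.421835, 0.223414) = -1.083732 rad, from sin θ sin δ cos φ₁ over cos δ − sin φ₁ sin φ₂.
Hence λ₂ = 15.353° + -62.093° = -46.740°.

latitude 7.057°, longitude -46.740°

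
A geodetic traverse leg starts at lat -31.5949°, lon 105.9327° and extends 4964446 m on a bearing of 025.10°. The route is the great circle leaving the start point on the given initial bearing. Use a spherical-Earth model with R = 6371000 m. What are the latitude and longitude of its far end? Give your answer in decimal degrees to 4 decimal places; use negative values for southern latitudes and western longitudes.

δ = 4964446/6371000 = 0.779226 rad (44.6463°).
With φ₁ = -31.5949° = -0.551435 rad and θ = 25.1° = 0.438078 rad:
Destination latitude: φ₂ = arcsin( sin φ₁ cos δ + cos φ₁ sin δ cos θ ) = arcsin(0.169302) = 9.7473°.
For the longitude increment, Δλ = atan2( sin θ sin δ cos φ₁, cos δ − sin φ₁ sin φ₂ ) = atan2(0.253911, 0.800157) = 17.6056°.
λ₂ = 105.9327° + 17.6056° = 123.5383°.

latitude 9.7473°, longitude 123.5383°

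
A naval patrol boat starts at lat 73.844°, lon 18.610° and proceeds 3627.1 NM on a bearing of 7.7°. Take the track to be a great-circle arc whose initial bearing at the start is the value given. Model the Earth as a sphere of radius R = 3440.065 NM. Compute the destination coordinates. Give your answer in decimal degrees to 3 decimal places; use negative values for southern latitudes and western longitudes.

δ = 3627.1/3440.065 = 1.054370 rad (60.4109°).
With φ₁ = 73.844° = 1.288821 rad and θ = 7.7° = 0.134390 rad:
sin φ₂ = sin φ₁ cos δ + cos φ₁ sin δ cos θ = (0.960508)(0.493776) + (0.278254)(0.869589)(0.990983) = 0.714060
φ₂ = asin(0.714060) = 0.795281 rad = 45.566°.
Δλ = atan2( sin θ sin δ cos φ₁ , cos δ − sin φ₁ sin φ₂ ) = atan2(0.032420, -0.192084) = 2.974388 rad = 170.420°.
λ₂ = 18.610° + 170.420° = 189.030°, normalized to (−180°, 180°] → -170.970°.

latitude 45.566°, longitude -170.970°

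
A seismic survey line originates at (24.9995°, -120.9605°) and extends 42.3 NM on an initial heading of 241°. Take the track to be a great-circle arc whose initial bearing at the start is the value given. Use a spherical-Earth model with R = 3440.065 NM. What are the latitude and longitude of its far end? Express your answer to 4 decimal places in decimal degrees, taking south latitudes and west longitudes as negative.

latitude 24.6564°, longitude -121.6385°

Angular distance δ = d/R = 42.3 / 3440.065 = 0.012296 rad.
Start latitude φ₁ = 0.436324 rad; initial bearing θ = 4.206243 rad.
sin φ₂ = sin φ₁ cos δ + cos φ₁ sin δ cos θ = (0.422610)(0.999924) + (0.906311)(0.012296)(-0.484810) = 0.417176
φ₂ = asin(0.417176) = 0.430335 rad = 24.6564°.
Δλ = atan2( sin θ sin δ cos φ₁ , cos δ − sin φ₁ sin φ₂ ) = atan2(-0.009747, 0.823622) = -0.011833 rad = -0.6780°.
λ₂ = λ₁ + Δλ = -121.6385°.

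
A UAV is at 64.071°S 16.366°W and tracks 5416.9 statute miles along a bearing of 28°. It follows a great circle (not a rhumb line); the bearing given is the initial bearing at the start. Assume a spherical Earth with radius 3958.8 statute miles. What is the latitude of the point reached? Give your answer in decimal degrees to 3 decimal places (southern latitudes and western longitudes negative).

Angular distance δ = d/R = 5416.9 / 3958.8 = 1.368319 rad.
With φ₁ = -64.071° = -1.118250 rad and θ = 28° = 0.488692 rad:
Destination latitude: φ₂ = arcsin( sin φ₁ cos δ + cos φ₁ sin δ cos θ ) = arcsin(0.197334) = 11.381°.
For the longitude increment, Δλ = atan2( sin θ sin δ cos φ₁, cos δ − sin φ₁ sin φ₂ ) = atan2(0.201086, 0.378567) = 27.976°.
Hence λ₂ = -16.366° + 27.976° = 11.610°.

latitude 11.381°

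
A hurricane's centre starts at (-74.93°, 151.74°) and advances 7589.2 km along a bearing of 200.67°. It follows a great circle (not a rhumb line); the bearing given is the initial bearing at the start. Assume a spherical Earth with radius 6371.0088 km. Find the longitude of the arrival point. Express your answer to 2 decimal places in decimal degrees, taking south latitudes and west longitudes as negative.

longitude -4.44°

δ = 7589.2/6371.0088 = 1.191209 rad (68.2512°).
Start latitude φ₁ = -1.307775 rad; initial bearing θ = 3.502352 rad.
Applying the spherical law of cosines for sides, sin φ₂ = sin φ₁ cos δ + cos φ₁ sin δ cos θ = -0.583741, so φ₂ = -35.71°.
For the longitude increment, Δλ = atan2( sin θ sin δ cos φ₁, cos δ − sin φ₁ sin φ₂ ) = atan2(-0.085243, -0.193128) = -156.18°.
λ₂ = 151.74° + -156.18° = -4.44°.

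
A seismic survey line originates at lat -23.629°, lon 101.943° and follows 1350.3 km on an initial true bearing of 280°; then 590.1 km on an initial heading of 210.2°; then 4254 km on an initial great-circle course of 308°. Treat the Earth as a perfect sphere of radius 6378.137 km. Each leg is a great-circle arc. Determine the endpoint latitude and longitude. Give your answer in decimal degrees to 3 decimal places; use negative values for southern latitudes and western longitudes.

latitude 0.263°, longitude 57.009°

Apply the spherical direct solution leg by leg, carrying full precision between legs.
Leg 1: from (-23.629°, 101.943°), δ = 1350.3/6378.137 = 0.211708 rad, θ = 280° → φ = -21.004°, λ = 89.136°.
Leg 2: from (-21.004°, 89.136°), δ = 590.1/6378.137 = 0.092519 rad, θ = 210.2° → φ = -25.559°, λ = 86.183°.
Leg 3: from (-25.559°, 86.183°), δ = 4254/6378.137 = 0.666966 rad, θ = 308° → φ = 0.263°, λ = 57.009°.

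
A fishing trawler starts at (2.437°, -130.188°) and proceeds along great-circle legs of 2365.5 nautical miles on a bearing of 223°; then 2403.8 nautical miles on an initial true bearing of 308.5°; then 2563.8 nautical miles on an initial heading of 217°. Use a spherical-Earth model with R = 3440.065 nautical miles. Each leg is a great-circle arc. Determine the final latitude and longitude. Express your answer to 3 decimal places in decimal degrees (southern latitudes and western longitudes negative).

latitude -31.215°, longitude 142.399°

Apply the spherical direct solution leg by leg, carrying full precision between legs.
Leg 1: from (2.437°, -130.188°), δ = 2365.5/3440.065 = 0.687632 rad, θ = 223° → φ = -25.526°, λ = -158.853°.
Leg 2: from (-25.526°, -158.853°), δ = 2403.8/3440.065 = 0.698766 rad, θ = 308.5° → φ = 1.801°, λ = 170.903°.
Leg 3: from (1.801°, 170.903°), δ = 2563.8/3440.065 = 0.745277 rad, θ = 217° → φ = -31.215°, λ = 142.399°.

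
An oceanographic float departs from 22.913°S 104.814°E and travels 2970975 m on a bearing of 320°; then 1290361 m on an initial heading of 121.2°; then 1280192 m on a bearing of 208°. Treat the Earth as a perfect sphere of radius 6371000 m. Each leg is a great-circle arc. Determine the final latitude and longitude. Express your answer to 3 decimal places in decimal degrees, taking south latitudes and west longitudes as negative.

latitude -17.818°, longitude 92.358°

Apply the spherical direct solution leg by leg, carrying full precision between legs.
Leg 1: from (-22.913°, 104.814°), δ = 2970975/6371000 = 0.466328 rad, θ = 320° → φ = -1.749°, λ = 88.008°.
Leg 2: from (-1.749°, 88.008°), δ = 1290361/6371000 = 0.202537 rad, θ = 121.2° → φ = -7.704°, λ = 98.006°.
Leg 3: from (-7.704°, 98.006°), δ = 1280192/6371000 = 0.200941 rad, θ = 208° → φ = -17.818°, λ = 92.358°.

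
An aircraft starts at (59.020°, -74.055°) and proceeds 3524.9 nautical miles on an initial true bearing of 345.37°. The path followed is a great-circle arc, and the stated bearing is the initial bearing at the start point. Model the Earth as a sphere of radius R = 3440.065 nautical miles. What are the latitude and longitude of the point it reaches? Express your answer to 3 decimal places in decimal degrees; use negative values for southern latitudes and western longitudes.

latitude 60.563°, longitude 131.996°

Angular distance δ = d/R = 3524.9 / 3440.065 = 1.024661 rad.
With φ₁ = 59.020° = 1.030093 rad and θ = 345.37° = 6.027844 rad:
sin φ₂ = sin φ₁ cos δ + cos φ₁ sin δ cos θ = (0.857347)(0.519389) + (0.514739)(0.854538)(0.967577) = 0.870899
φ₂ = asin(0.870899) = 1.057028 rad = 60.563°.
Δλ = atan2( sin θ sin δ cos φ₁ , cos δ − sin φ₁ sin φ₂ ) = atan2(-0.111099, -0.227274) = -2.686918 rad = -153.949°.
λ₂ = -74.055° + -153.949° = -228.004°, normalized to (−180°, 180°] → 131.996°.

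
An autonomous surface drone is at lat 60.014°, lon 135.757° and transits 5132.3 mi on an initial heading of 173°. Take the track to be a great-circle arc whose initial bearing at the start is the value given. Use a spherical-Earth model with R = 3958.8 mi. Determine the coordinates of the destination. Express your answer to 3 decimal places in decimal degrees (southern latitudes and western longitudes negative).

latitude -14.054°, longitude 142.703°

Central angle δ = d/R = 1.296428 rad.
Start latitude φ₁ = 1.047442 rad; initial bearing θ = 3.019420 rad.
Destination latitude: φ₂ = arcsin( sin φ₁ cos δ + cos φ₁ sin δ cos θ ) = arcsin(-0.242836) = -14.054°.
For the longitude increment, Δλ = atan2( sin θ sin δ cos φ₁, cos δ − sin φ₁ sin φ₂ ) = atan2(0.058631, 0.481270) = 6.946°.
λ₂ = λ₁ + Δλ = 142.703°.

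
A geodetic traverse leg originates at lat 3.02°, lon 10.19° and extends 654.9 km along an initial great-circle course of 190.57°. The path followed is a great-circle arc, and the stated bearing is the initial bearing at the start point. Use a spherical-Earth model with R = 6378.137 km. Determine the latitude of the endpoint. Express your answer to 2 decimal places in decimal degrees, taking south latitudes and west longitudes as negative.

latitude -2.76°

The arc subtends δ = 654.9/6378.137 = 0.102679 rad at the centre.
With φ₁ = 3.02° = 0.052709 rad and θ = 190.57° = 3.326074 rad:
sin φ₂ = sin φ₁ cos δ + cos φ₁ sin δ cos θ = (0.052685)(0.994733) + (0.998611)(0.102499)(-0.983032) = -0.048212
φ₂ = asin(-0.048212) = -0.048231 rad = -2.76°.
For the longitude increment, Δλ = atan2( sin θ sin δ cos φ₁, cos δ − sin φ₁ sin φ₂ ) = atan2(-0.018776, 0.997273) = -1.08°.
Hence λ₂ = 10.19° + -1.08° = 9.11°.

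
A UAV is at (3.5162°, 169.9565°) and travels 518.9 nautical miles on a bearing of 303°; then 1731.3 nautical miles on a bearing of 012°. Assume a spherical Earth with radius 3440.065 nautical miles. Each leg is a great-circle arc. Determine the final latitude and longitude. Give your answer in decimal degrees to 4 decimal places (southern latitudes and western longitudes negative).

latitude 36.2729°, longitude 169.7865°

Apply the spherical direct solution leg by leg, carrying full precision between legs.
Leg 1: from (3.5162°, 169.9565°), δ = 518.9/3440.065 = 0.150840 rad, θ = 303° → φ = 8.1823°, λ = 162.6416°.
Leg 2: from (8.1823°, 162.6416°), δ = 1731.3/3440.065 = 0.503275 rad, θ = 12° → φ = 36.2729°, λ = 169.7865°.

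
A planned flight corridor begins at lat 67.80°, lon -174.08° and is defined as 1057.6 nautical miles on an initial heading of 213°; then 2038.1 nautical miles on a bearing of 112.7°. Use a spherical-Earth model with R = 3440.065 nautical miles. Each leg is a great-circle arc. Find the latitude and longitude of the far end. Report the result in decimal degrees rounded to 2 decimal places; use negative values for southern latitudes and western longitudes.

Apply the spherical direct solution leg by leg, carrying full precision between legs.
Leg 1: from (67.80°, -174.08°), δ = 1057.6/3440.065 = 0.307436 rad, θ = 213° → φ = 51.87°, λ = 170.44°.
Leg 2: from (51.87°, 170.44°), δ = 2038.1/3440.065 = 0.592460 rad, θ = 112.7° → φ = 31.29°, λ = -152.49°.

latitude 31.29°, longitude -152.49°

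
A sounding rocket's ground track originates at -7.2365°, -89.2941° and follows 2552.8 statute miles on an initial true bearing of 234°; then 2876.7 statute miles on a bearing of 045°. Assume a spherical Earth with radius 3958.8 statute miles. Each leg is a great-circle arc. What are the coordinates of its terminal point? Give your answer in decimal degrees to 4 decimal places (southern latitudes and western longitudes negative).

Apply the spherical direct solution leg by leg, carrying full precision between legs.
Leg 1: from (-7.2365°, -89.2941°), δ = 2552.8/3958.8 = 0.644842 rad, θ = 234° → φ = -26.8180°, λ = -122.3108°.
Leg 2: from (-26.8180°, -122.3108°), δ = 2876.7/3958.8 = 0.726660 rad, θ = 45° → φ = 4.7071°, λ = -94.1872°.

latitude 4.7071°, longitude -94.1872°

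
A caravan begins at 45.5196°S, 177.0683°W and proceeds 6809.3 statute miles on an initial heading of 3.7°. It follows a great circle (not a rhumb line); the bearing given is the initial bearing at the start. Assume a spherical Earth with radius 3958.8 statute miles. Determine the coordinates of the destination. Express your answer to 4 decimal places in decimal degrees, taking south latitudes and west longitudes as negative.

latitude 52.8941°, longitude -170.9963°

The arc subtends δ = 6809.3/3958.8 = 1.720041 rad at the centre.
Start latitude φ₁ = -0.794467 rad; initial bearing θ = 0.064577 rad.
Destination latitude: φ₂ = arcsin( sin φ₁ cos δ + cos φ₁ sin δ cos θ ) = arcsin(0.797522) = 52.8941°.
Then Δλ = atan2(0.044713, 0.420333) = 0.105977 rad, from sin θ sin δ cos φ₁ over cos δ − sin φ₁ sin φ₂.
λ₂ = λ₁ + Δλ = -170.9963°.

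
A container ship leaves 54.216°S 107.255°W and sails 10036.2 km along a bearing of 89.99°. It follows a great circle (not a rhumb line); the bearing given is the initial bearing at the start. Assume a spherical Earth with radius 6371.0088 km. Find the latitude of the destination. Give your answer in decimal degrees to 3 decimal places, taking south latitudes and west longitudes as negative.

Central angle δ = d/R = 1.575292 rad.
Start latitude φ₁ = -0.946248 rad; initial bearing θ = 1.570622 rad.
Applying the spherical law of cosines for sides, sin φ₂ = sin φ₁ cos δ + cos φ₁ sin δ cos θ = 0.003749, so φ₂ = 0.215°.
Then Δλ = atan2(0.584725, -0.001454) = 1.573284 rad, from sin θ sin δ cos φ₁ over cos δ − sin φ₁ sin φ₂.
λ₂ = -107.255° + 90.143° = -17.112°.

latitude 0.215°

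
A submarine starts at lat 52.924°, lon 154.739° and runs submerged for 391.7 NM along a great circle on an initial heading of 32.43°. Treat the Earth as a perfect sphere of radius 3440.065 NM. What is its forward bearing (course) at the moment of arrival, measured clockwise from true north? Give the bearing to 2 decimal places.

final bearing 37.93°

δ = 391.7/3440.065 = 0.113864 rad (6.5239°).
Converting: φ₁ = 0.923698 rad, θ = 0.566010 rad.
Destination latitude: φ₂ = arcsin( sin φ₁ cos δ + cos φ₁ sin δ cos θ ) = arcsin(0.850485) = 58.264°.
For the longitude increment, Δλ = atan2( sin θ sin δ cos φ₁, cos δ − sin φ₁ sin φ₂ ) = atan2(0.036733, 0.314976) = 6.652°.
λ₂ = λ₁ + Δλ = 161.391°.
The forward bearing on arrival equals the back-azimuth from the destination plus 180°.
Back-azimuth from P₂ (58.26°, 161.39°) to P₁ (52.92°, 154.74°), with Δλ' = λ₁ − λ₂ = -6.65°: atan2( sin Δλ' cos φ₁ , cos φ₂ sin φ₁ − sin φ₂ cos φ₁ cos Δλ' ) = 217.93°.
Final bearing = (217.93° + 180°) mod 360° = 37.93°.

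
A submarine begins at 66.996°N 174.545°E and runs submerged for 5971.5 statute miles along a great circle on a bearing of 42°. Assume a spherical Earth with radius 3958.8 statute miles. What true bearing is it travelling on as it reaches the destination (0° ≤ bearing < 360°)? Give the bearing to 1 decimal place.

final bearing 163.8°

Angular distance δ = d/R = 5971.5 / 3958.8 = 1.508412 rad.
Converting: φ₁ = 1.169301 rad, θ = 0.733038 rad.
sin φ₂ = sin φ₁ cos δ + cos φ₁ sin δ cos θ = (0.920478)(0.062344) + (0.390795)(0.998055)(0.743145) = 0.347239
φ₂ = asin(0.347239) = 0.354625 rad = 20.319°.
For the longitude increment, Δλ = atan2( sin θ sin δ cos φ₁, cos δ − sin φ₁ sin φ₂ ) = atan2(0.260984, -0.257282) = 134.591°.
λ₂ = 174.545° + 134.591° = 309.136°, normalized to (−180°, 180°] → -50.864°.
The forward bearing on arrival equals the back-azimuth from the destination plus 180°.
Back-azimuth from P₂ (20.3°, -50.9°) to P₁ (67.0°, 174.5°), with Δλ' = λ₁ − λ₂ = 225.4°: atan2( sin Δλ' cos φ₁ , cos φ₂ sin φ₁ − sin φ₂ cos φ₁ cos Δλ' ) = 343.8°.
Final bearing = (343.8° + 180°) mod 360° = 163.8°.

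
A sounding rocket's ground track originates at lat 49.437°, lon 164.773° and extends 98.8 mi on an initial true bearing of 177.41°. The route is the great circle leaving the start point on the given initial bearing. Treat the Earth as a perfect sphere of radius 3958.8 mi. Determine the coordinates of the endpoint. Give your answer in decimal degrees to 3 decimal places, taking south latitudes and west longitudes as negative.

Angular distance δ = d/R = 98.8 / 3958.8 = 0.024957 rad.
Converting: φ₁ = 0.862838 rad, θ = 3.096389 rad.
Destination latitude: φ₂ = arcsin( sin φ₁ cos δ + cos φ₁ sin δ cos θ ) = arcsin(0.743244) = 48.008°.
Δλ = atan2( sin θ sin δ cos φ₁ , cos δ − sin φ₁ sin φ₂ ) = atan2(0.000733, 0.435053) = 0.001686 rad = 0.097°.
λ₂ = λ₁ + Δλ = 164.870°.

latitude 48.008°, longitude 164.870°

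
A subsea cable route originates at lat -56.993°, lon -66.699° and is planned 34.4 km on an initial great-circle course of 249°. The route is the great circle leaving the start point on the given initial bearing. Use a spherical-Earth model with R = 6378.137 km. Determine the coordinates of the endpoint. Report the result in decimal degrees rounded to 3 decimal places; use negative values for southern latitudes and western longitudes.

latitude -57.103°, longitude -67.230°

The arc subtends δ = 34.4/6378.137 = 0.005393 rad at the centre.
Start latitude φ₁ = -0.994716 rad; initial bearing θ = 4.345870 rad.
Applying the spherical law of cosines for sides, sin φ₂ = sin φ₁ cos δ + cos φ₁ sin δ cos θ = -0.839645, so φ₂ = -57.103°.
For the longitude increment, Δλ = atan2( sin θ sin δ cos φ₁, cos δ − sin φ₁ sin φ₂ ) = atan2(-0.002743, 0.295856) = -0.531°.
Hence λ₂ = -66.699° + -0.531° = -67.230°.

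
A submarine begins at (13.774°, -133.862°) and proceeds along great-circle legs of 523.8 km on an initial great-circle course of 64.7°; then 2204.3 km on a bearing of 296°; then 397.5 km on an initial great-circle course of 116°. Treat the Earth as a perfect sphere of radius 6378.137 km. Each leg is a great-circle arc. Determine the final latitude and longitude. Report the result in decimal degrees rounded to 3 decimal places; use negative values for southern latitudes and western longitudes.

latitude 21.864°, longitude -145.371°

Apply the spherical direct solution leg by leg, carrying full precision between legs.
Leg 1: from (13.774°, -133.862°), δ = 523.8/6378.137 = 0.082124 rad, θ = 64.7° → φ = 15.744°, λ = -129.443°.
Leg 2: from (15.744°, -129.443°), δ = 2204.3/6378.137 = 0.345602 rad, θ = 296° → φ = 23.467°, λ = -148.829°.
Leg 3: from (23.467°, -148.829°), δ = 397.5/6378.137 = 0.062322 rad, θ = 116° → φ = 21.864°, λ = -145.371°.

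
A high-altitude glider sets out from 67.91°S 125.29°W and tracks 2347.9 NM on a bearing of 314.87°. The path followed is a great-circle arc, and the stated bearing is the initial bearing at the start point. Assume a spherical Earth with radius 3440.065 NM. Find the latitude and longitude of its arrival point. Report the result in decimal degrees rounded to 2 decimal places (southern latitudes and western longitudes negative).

latitude -33.48°, longitude -157.70°

δ = 2347.9/3440.065 = 0.682516 rad (39.1053°).
Start latitude φ₁ = -1.185253 rad; initial bearing θ = 5.495518 rad.
sin φ₂ = sin φ₁ cos δ + cos φ₁ sin δ cos θ = (-0.926594)(0.775988) + (0.376063)(0.630748)(0.705501) = -0.551681
φ₂ = asin(-0.551681) = -0.584378 rad = -33.48°.
Then Δλ = atan2(-0.168106, 0.264804) = -0.565639 rad, from sin θ sin δ cos φ₁ over cos δ − sin φ₁ sin φ₂.
λ₂ = λ₁ + Δλ = -157.70°.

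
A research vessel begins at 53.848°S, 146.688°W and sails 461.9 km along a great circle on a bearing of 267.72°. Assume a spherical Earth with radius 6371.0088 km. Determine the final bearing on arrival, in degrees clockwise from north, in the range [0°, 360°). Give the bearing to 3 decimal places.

δ = 461.9/6371.0088 = 0.072500 rad (4.1540°).
Start latitude φ₁ = -0.939825 rad; initial bearing θ = 4.672595 rad.
Applying the spherical law of cosines for sides, sin φ₂ = sin φ₁ cos δ + cos φ₁ sin δ cos θ = -0.807034, so φ₂ = -53.807°.
For the longitude increment, Δλ = atan2( sin θ sin δ cos φ₁, cos δ − sin φ₁ sin φ₂ ) = atan2(-0.042699, 0.345730) = -7.041°.
λ₂ = λ₁ + Δλ = -153.729°.
The forward bearing on arrival equals the back-azimuth from the destination plus 180°.
Back-azimuth from P₂ (-53.807°, -153.729°) to P₁ (-53.848°, -146.688°), with Δλ' = λ₁ − λ₂ = 7.041°: atan2( sin Δλ' cos φ₁ , cos φ₂ sin φ₁ − sin φ₂ cos φ₁ cos Δλ' ) = 93.406°.
Final bearing = (93.406° + 180°) mod 360° = 273.406°.

final bearing 273.406°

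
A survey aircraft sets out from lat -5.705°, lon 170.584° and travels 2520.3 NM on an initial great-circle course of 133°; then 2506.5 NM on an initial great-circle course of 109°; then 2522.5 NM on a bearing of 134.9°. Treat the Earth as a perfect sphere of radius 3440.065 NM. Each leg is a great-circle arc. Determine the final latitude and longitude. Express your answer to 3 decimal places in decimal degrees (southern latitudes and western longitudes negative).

Apply the spherical direct solution leg by leg, carrying full precision between legs.
Leg 1: from (-5.705°, 170.584°), δ = 2520.3/3440.065 = 0.732632 rad, θ = 133° → φ = -31.856°, λ = -154.254°.
Leg 2: from (-31.856°, -154.254°), δ = 2506.5/3440.065 = 0.728620 rad, θ = 109° → φ = -35.303°, λ = -103.772°.
Leg 3: from (-35.303°, -103.772°), δ = 2522.5/3440.065 = 0.733271 rad, θ = 134.9° → φ = -54.581°, λ = -48.883°.

latitude -54.581°, longitude -48.883°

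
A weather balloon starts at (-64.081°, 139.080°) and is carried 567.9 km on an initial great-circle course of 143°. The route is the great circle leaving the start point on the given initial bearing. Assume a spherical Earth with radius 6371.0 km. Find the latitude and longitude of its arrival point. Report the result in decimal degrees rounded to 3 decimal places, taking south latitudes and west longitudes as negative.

The arc subtends δ = 567.9/6371 = 0.089138 rad at the centre.
With φ₁ = -64.081° = -1.118424 rad and θ = 143° = 2.495821 rad:
sin φ₂ = sin φ₁ cos δ + cos φ₁ sin δ cos θ = (-0.899413)(0.996030) + (0.437100)(0.089020)(-0.798636) = -0.926918
φ₂ = asin(-0.926918) = -1.186114 rad = -67.959°.
Δλ = atan2( sin θ sin δ cos φ₁ , cos δ − sin φ₁ sin φ₂ ) = atan2(0.023417, 0.162348) = 0.143252 rad = 8.208°.
λ₂ = 139.080° + 8.208° = 147.288°.

latitude -67.959°, longitude 147.288°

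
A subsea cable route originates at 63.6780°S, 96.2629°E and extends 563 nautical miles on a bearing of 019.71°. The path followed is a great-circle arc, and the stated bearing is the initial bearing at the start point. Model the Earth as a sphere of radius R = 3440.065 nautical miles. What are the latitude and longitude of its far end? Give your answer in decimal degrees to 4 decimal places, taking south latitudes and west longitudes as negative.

latitude -54.7187°, longitude 101.7221°

Angular distance δ = d/R = 563 / 3440.065 = 0.163660 rad.
With φ₁ = -63.6780° = -1.111391 rad and θ = 19.71° = 0.344004 rad:
sin φ₂ = sin φ₁ cos δ + cos φ₁ sin δ cos θ = (-0.896316)(0.986638) + (0.443415)(0.162930)(0.941412) = -0.816326
φ₂ = asin(-0.816326) = -0.955022 rad = -54.7187°.
For the longitude increment, Δλ = atan2( sin θ sin δ cos φ₁, cos δ − sin φ₁ sin φ₂ ) = atan2(0.024366, 0.254951) = 5.4592°.
λ₂ = λ₁ + Δλ = 101.7221°.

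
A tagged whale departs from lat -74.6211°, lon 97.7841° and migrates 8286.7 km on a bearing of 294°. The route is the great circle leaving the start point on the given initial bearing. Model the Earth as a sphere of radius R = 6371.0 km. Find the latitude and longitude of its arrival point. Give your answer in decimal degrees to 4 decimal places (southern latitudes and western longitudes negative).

δ = 8286.7/6371 = 1.300691 rad (74.5241°).
Start latitude φ₁ = -1.302384 rad; initial bearing θ = 5.131268 rad.
Destination latitude: φ₂ = arcsin( sin φ₁ cos δ + cos φ₁ sin δ cos θ ) = arcsin(-0.153323) = -8.8195°.
Then Δλ = atan2(-0.233489, 0.119000) = -1.099449 rad, from sin θ sin δ cos φ₁ over cos δ − sin φ₁ sin φ₂.
λ₂ = 97.7841° + -62.9938° = 34.7903°.

latitude -8.8195°, longitude 34.7903°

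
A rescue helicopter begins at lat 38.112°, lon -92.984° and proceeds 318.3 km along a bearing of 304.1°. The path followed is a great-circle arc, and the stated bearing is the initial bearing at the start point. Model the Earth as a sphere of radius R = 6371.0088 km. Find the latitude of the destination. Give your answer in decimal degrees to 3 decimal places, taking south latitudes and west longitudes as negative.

Central angle δ = d/R = 0.049961 rad.
Start latitude φ₁ = 0.665180 rad; initial bearing θ = 5.307546 rad.
Applying the spherical law of cosines for sides, sin φ₂ = sin φ₁ cos δ + cos φ₁ sin δ cos θ = 0.638460, so φ₂ = 39.677°.
Then Δλ = atan2(-0.032537, 0.604694) = -0.053755 rad, from sin θ sin δ cos φ₁ over cos δ − sin φ₁ sin φ₂.
Hence λ₂ = -92.984° + -3.080° = -96.064°.

latitude 39.677°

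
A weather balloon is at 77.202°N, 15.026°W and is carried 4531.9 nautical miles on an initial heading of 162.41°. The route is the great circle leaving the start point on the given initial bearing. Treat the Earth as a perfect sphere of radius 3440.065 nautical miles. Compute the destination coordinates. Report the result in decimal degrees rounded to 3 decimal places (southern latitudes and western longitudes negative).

latitude 2.296°, longitude 1.999°

δ = 4531.9/3440.065 = 1.317388 rad (75.4808°).
Start latitude φ₁ = 1.347429 rad; initial bearing θ = 2.834589 rad.
sin φ₂ = sin φ₁ cos δ + cos φ₁ sin δ cos θ = (0.975157)(0.250705) + (0.221514)(0.968064)(-0.953243) = 0.040063
φ₂ = asin(0.040063) = 0.040074 rad = 2.296°.
For the longitude increment, Δλ = atan2( sin θ sin δ cos φ₁, cos δ − sin φ₁ sin φ₂ ) = atan2(0.064805, 0.211637) = 17.025°.
λ₂ = -15.026° + 17.025° = 1.999°.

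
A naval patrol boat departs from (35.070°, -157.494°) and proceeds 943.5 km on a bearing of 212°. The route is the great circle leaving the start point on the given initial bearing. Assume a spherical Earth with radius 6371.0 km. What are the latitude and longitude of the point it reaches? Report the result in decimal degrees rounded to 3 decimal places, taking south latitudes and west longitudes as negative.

latitude 27.767°, longitude -162.564°

The arc subtends δ = 943.5/6371 = 0.148093 rad at the centre.
With φ₁ = 35.070° = 0.612087 rad and θ = 212° = 3.700098 rad:
Destination latitude: φ₂ = arcsin( sin φ₁ cos δ + cos φ₁ sin δ cos θ ) = arcsin(0.465874) = 27.767°.
Then Δλ = atan2(-0.063995, 0.721374) = -0.088481 rad, from sin θ sin δ cos φ₁ over cos δ − sin φ₁ sin φ₂.
λ₂ = λ₁ + Δλ = -162.564°.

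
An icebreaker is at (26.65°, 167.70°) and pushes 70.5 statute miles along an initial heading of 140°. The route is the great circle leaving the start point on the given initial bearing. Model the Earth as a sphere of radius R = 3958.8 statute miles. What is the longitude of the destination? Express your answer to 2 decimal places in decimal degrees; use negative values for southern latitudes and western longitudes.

longitude 168.43°

Angular distance δ = d/R = 70.5 / 3958.8 = 0.017808 rad.
With φ₁ = 26.65° = 0.465130 rad and θ = 140° = 2.443461 rad:
Applying the spherical law of cosines for sides, sin φ₂ = sin φ₁ cos δ + cos φ₁ sin δ cos θ = 0.436276, so φ₂ = 25.87°.
Δλ = atan2( sin θ sin δ cos φ₁ , cos δ − sin φ₁ sin φ₂ ) = atan2(0.010230, 0.804155) = 0.012721 rad = 0.73°.
λ₂ = 167.70° + 0.73° = 168.43°.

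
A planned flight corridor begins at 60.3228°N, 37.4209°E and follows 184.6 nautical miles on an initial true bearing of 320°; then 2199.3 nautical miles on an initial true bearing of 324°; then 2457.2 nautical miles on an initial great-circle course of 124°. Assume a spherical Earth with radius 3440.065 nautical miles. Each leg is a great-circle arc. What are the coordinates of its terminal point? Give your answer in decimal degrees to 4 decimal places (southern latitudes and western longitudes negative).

Apply the spherical direct solution leg by leg, carrying full precision between legs.
Leg 1: from (60.3228°, 37.4209°), δ = 184.6/3440.065 = 0.053662 rad, θ = 320° → φ = 62.6131°, λ = 33.1226°.
Leg 2: from (62.6131°, 33.1226°), δ = 2199.3/3440.065 = 0.639319 rad, θ = 324° → φ = 69.1633°, λ = -66.4988°.
Leg 3: from (69.1633°, -66.4988°), δ = 2457.2/3440.065 = 0.714289 rad, θ = 124° → φ = 35.1587°, λ = -24.8719°.

latitude 35.1587°, longitude -24.8719°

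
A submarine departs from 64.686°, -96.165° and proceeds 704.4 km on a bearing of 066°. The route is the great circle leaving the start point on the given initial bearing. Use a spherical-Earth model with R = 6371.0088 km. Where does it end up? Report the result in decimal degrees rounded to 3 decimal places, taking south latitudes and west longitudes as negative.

δ = 704.4/6371.0088 = 0.110563 rad (6.3348°).
Start latitude φ₁ = 1.128984 rad; initial bearing θ = 1.151917 rad.
Applying the spherical law of cosines for sides, sin φ₂ = sin φ₁ cos δ + cos φ₁ sin δ cos θ = 0.917648, so φ₂ = 66.585°.
For the longitude increment, Δλ = atan2( sin θ sin δ cos φ₁, cos δ − sin φ₁ sin φ₂ ) = atan2(0.043100, 0.164361) = 14.694°.
λ₂ = λ₁ + Δλ = -81.471°.

latitude 66.585°, longitude -81.471°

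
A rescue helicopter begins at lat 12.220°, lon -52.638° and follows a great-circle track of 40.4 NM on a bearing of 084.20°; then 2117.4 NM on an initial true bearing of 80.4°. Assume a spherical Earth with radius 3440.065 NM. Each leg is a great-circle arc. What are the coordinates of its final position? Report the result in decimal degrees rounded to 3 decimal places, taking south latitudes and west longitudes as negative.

latitude 15.536°, longitude -15.733°

Apply the spherical direct solution leg by leg, carrying full precision between legs.
Leg 1: from (12.220°, -52.638°), δ = 40.4/3440.065 = 0.011744 rad, θ = 84.2° → φ = 12.287°, λ = -51.953°.
Leg 2: from (12.287°, -51.953°), δ = 2117.4/3440.065 = 0.615512 rad, θ = 80.4° → φ = 15.536°, λ = -15.733°.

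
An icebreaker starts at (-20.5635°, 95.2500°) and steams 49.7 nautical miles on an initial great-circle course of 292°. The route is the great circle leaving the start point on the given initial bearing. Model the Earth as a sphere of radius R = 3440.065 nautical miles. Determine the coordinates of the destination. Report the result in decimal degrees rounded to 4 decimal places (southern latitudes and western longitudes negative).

latitude -20.2515°, longitude 94.4319°

Central angle δ = d/R = 0.014447 rad.
With φ₁ = -20.5635° = -0.358901 rad and θ = 292° = 5.096361 rad:
Destination latitude: φ₂ = arcsin( sin φ₁ cos δ + cos φ₁ sin δ cos θ ) = arcsin(-0.346142) = -20.2515°.
Δλ = atan2( sin θ sin δ cos φ₁ , cos δ − sin φ₁ sin φ₂ ) = atan2(-0.012541, 0.878315) = -0.014278 rad = -0.8181°.
Hence λ₂ = 95.2500° + -0.8181° = 94.4319°.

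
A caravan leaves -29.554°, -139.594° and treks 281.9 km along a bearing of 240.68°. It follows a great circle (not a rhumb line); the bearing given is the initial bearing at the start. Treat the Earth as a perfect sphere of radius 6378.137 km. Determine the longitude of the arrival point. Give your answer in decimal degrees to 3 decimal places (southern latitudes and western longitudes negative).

Angular distance δ = d/R = 281.9 / 6378.137 = 0.044198 rad.
With φ₁ = -29.554° = -0.515815 rad and θ = 240.68° = 4.200658 rad:
Applying the spherical law of cosines for sides, sin φ₂ = sin φ₁ cos δ + cos φ₁ sin δ cos θ = -0.511583, so φ₂ = -30.769°.
Then Δλ = atan2(-0.033511, 0.746688) = -0.044850 rad, from sin θ sin δ cos φ₁ over cos δ − sin φ₁ sin φ₂.
λ₂ = λ₁ + Δλ = -142.164°.

longitude -142.164°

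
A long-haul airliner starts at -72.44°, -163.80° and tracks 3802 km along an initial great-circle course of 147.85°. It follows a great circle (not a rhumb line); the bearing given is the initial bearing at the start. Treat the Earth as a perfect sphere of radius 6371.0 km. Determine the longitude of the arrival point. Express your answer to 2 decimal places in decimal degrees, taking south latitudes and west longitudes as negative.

longitude -39.49°

Central angle δ = d/R = 0.596767 rad.
With φ₁ = -72.44° = -1.264317 rad and θ = 147.85° = 2.580469 rad:
Applying the spherical law of cosines for sides, sin φ₂ = sin φ₁ cos δ + cos φ₁ sin δ cos θ = -0.932163, so φ₂ = -68.77°.
Then Δλ = atan2(0.090223, -0.061568) = 2.169612 rad, from sin θ sin δ cos φ₁ over cos δ − sin φ₁ sin φ₂.
λ₂ = λ₁ + Δλ = -39.49°.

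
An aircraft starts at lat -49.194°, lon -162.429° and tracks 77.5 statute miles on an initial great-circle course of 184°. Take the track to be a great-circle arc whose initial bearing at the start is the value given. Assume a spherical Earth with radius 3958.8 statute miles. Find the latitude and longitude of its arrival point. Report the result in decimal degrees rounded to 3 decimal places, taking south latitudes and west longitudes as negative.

Central angle δ = d/R = 0.019577 rad.
With φ₁ = -49.194° = -0.858597 rad and θ = 184° = 3.211406 rad:
sin φ₂ = sin φ₁ cos δ + cos φ₁ sin δ cos θ = (-0.756927)(0.999808) + (0.653500)(0.019575)(-0.997564) = -0.769543
φ₂ = asin(-0.769543) = -0.878125 rad = -50.313°.
For the longitude increment, Δλ = atan2( sin θ sin δ cos φ₁, cos δ − sin φ₁ sin φ₂ ) = atan2(-0.000892, 0.417321) = -0.123°.
λ₂ = -162.429° + -0.123° = -162.552°.

latitude -50.313°, longitude -162.552°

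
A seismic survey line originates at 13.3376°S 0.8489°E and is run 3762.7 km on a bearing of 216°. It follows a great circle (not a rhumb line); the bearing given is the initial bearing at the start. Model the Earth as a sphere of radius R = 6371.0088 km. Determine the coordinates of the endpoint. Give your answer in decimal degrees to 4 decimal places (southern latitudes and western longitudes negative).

δ = 3762.7/6371.0088 = 0.590597 rad (33.8387°).
Converting: φ₁ = -0.232785 rad, θ = 3.769911 rad.
Applying the spherical law of cosines for sides, sin φ₂ = sin φ₁ cos δ + cos φ₁ sin δ cos θ = -0.629967, so φ₂ = -39.0477°.
Then Δλ = atan2(-0.318484, 0.685282) = -0.435051 rad, from sin θ sin δ cos φ₁ over cos δ − sin φ₁ sin φ₂.
λ₂ = λ₁ + Δλ = -24.0777°.

latitude -39.0477°, longitude -24.0777°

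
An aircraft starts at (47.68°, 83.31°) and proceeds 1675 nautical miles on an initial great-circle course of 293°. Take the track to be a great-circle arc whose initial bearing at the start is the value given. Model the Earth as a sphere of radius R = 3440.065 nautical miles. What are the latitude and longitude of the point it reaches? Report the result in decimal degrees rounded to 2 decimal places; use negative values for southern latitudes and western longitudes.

The arc subtends δ = 1675/3440.065 = 0.486909 rad at the centre.
Converting: φ₁ = 0.832173 rad, θ = 5.113815 rad.
Applying the spherical law of cosines for sides, sin φ₂ = sin φ₁ cos δ + cos φ₁ sin δ cos θ = 0.776554, so φ₂ = 50.95°.
Δλ = atan2( sin θ sin δ cos φ₁ , cos δ − sin φ₁ sin φ₂ ) = atan2(-0.289978, 0.309602) = -0.752681 rad = -43.13°.
λ₂ = λ₁ + Δλ = 40.18°.

latitude 50.95°, longitude 40.18°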